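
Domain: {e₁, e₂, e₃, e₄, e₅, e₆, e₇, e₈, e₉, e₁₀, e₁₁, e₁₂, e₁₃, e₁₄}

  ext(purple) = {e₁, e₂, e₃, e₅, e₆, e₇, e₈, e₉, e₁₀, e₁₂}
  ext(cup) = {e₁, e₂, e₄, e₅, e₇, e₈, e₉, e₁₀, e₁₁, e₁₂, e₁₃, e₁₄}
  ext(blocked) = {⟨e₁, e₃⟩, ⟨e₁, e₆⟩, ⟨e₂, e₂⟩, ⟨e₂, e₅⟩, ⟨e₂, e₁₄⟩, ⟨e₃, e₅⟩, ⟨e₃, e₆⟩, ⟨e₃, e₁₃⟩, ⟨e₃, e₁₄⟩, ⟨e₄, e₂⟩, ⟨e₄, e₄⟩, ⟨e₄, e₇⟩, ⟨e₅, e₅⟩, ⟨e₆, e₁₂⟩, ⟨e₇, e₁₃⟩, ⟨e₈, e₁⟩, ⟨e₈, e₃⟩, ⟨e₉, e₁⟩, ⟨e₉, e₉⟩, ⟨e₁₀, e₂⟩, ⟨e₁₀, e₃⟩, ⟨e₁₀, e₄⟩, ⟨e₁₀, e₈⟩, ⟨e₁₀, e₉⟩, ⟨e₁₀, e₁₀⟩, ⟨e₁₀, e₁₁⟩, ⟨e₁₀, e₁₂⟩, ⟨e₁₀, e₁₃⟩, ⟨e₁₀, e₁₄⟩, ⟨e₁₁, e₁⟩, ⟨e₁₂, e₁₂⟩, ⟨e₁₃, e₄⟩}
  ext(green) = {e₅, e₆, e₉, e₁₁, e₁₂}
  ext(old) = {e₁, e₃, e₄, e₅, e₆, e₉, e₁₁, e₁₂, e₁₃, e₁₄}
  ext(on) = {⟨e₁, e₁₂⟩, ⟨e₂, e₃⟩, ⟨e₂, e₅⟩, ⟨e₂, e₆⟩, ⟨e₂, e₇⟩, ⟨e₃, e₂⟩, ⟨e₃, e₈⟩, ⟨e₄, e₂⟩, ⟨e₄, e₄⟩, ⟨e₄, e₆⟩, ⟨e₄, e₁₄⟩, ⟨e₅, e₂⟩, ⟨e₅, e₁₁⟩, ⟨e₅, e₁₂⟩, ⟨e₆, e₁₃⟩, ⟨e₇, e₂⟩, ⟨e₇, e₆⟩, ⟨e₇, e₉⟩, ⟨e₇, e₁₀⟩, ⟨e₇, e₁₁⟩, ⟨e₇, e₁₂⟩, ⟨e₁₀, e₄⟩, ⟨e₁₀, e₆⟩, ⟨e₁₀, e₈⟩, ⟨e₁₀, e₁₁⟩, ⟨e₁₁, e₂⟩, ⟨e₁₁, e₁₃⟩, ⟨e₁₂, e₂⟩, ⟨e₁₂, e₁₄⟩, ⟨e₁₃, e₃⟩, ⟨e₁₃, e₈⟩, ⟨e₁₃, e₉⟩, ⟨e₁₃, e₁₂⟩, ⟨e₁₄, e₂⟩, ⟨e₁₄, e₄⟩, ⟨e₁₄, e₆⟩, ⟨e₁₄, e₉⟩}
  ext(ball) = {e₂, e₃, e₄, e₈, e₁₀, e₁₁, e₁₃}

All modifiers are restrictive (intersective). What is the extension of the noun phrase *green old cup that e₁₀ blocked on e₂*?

{e₁₁, e₁₂}

⟦that e₁₀ blocked⟧ = {x : ⟨e₁₀, x⟩ ∈ ⟦blocked⟧} = {e₂, e₃, e₄, e₈, e₉, e₁₀, e₁₁, e₁₂, e₁₃, e₁₄}
⟦on e₂⟧ = {x : ⟨x, e₂⟩ ∈ ⟦on⟧} = {e₃, e₄, e₅, e₇, e₁₁, e₁₂, e₁₄}
⟦cup⟧ = {e₁, e₂, e₄, e₅, e₇, e₈, e₉, e₁₀, e₁₁, e₁₂, e₁₃, e₁₄}
… ∩ ⟦that e₁₀ blocked⟧ = {e₁, e₂, e₄, e₅, e₇, e₈, e₉, e₁₀, e₁₁, e₁₂, e₁₃, e₁₄} ∩ {e₂, e₃, e₄, e₈, e₉, e₁₀, e₁₁, e₁₂, e₁₃, e₁₄} = {e₂, e₄, e₈, e₉, e₁₀, e₁₁, e₁₂, e₁₃, e₁₄}
… ∩ ⟦on e₂⟧ = {e₂, e₄, e₈, e₉, e₁₀, e₁₁, e₁₂, e₁₃, e₁₄} ∩ {e₃, e₄, e₅, e₇, e₁₁, e₁₂, e₁₄} = {e₄, e₁₁, e₁₂, e₁₄}
… ∩ ⟦green⟧ = {e₄, e₁₁, e₁₂, e₁₄} ∩ {e₅, e₆, e₉, e₁₁, e₁₂} = {e₁₁, e₁₂}
… ∩ ⟦old⟧ = {e₁₁, e₁₂} ∩ {e₁, e₃, e₄, e₅, e₆, e₉, e₁₁, e₁₂, e₁₃, e₁₄} = {e₁₁, e₁₂}
So ⟦green old cup that e₁₀ blocked on e₂⟧ = {e₁₁, e₁₂}.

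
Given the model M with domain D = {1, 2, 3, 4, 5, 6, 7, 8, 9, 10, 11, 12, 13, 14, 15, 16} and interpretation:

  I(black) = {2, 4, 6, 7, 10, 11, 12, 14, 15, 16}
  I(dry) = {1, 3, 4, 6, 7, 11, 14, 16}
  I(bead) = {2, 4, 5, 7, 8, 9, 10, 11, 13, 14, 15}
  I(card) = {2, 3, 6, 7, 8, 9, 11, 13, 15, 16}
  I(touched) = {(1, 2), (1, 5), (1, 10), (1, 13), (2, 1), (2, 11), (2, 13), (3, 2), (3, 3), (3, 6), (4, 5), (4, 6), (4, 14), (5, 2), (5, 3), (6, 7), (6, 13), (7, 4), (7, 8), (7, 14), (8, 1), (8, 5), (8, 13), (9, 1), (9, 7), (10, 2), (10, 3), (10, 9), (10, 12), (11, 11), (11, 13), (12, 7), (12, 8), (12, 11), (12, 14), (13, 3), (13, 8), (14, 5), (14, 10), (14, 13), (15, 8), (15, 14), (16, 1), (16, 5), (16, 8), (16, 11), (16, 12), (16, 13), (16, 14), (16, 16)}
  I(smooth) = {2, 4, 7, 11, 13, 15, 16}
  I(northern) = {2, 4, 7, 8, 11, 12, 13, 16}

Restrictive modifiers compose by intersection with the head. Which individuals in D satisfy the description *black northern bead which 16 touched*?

{11}

⟦which 16 touched⟧ = {x : ⟨16, x⟩ ∈ ⟦touched⟧} = {1, 5, 8, 11, 12, 13, 14, 16}
⟦bead⟧ = {2, 4, 5, 7, 8, 9, 10, 11, 13, 14, 15}
… ∩ ⟦which 16 touched⟧ = {2, 4, 5, 7, 8, 9, 10, 11, 13, 14, 15} ∩ {1, 5, 8, 11, 12, 13, 14, 16} = {5, 8, 11, 13, 14}
… ∩ ⟦black⟧ = {5, 8, 11, 13, 14} ∩ {2, 4, 6, 7, 10, 11, 12, 14, 15, 16} = {11, 14}
… ∩ ⟦northern⟧ = {11, 14} ∩ {2, 4, 7, 8, 11, 12, 13, 16} = {11}
So ⟦black northern bead which 16 touched⟧ = {11}.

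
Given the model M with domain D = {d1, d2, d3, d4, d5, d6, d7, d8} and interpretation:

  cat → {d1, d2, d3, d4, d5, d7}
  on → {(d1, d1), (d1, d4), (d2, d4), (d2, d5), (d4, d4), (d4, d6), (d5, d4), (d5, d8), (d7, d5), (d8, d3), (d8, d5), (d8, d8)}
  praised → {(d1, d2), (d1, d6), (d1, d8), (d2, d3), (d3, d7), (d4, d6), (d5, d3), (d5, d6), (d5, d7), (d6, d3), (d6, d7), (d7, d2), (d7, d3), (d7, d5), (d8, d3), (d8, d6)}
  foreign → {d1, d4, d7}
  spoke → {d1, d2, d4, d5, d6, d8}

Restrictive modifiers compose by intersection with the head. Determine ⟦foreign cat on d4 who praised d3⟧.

⟦on d4⟧ = {x : ⟨x, d4⟩ ∈ ⟦on⟧} = {d1, d2, d4, d5}
⟦who praised d3⟧ = {x : ⟨x, d3⟩ ∈ ⟦praised⟧} = {d2, d5, d6, d7, d8}
⟦cat⟧ = {d1, d2, d3, d4, d5, d7}
… ∩ ⟦on d4⟧ = {d1, d2, d3, d4, d5, d7} ∩ {d1, d2, d4, d5} = {d1, d2, d4, d5}
… ∩ ⟦who praised d3⟧ = {d1, d2, d4, d5} ∩ {d2, d5, d6, d7, d8} = {d2, d5}
… ∩ ⟦foreign⟧ = {d2, d5} ∩ {d1, d4, d7} = ∅
So ⟦foreign cat on d4 who praised d3⟧ = {}.

{}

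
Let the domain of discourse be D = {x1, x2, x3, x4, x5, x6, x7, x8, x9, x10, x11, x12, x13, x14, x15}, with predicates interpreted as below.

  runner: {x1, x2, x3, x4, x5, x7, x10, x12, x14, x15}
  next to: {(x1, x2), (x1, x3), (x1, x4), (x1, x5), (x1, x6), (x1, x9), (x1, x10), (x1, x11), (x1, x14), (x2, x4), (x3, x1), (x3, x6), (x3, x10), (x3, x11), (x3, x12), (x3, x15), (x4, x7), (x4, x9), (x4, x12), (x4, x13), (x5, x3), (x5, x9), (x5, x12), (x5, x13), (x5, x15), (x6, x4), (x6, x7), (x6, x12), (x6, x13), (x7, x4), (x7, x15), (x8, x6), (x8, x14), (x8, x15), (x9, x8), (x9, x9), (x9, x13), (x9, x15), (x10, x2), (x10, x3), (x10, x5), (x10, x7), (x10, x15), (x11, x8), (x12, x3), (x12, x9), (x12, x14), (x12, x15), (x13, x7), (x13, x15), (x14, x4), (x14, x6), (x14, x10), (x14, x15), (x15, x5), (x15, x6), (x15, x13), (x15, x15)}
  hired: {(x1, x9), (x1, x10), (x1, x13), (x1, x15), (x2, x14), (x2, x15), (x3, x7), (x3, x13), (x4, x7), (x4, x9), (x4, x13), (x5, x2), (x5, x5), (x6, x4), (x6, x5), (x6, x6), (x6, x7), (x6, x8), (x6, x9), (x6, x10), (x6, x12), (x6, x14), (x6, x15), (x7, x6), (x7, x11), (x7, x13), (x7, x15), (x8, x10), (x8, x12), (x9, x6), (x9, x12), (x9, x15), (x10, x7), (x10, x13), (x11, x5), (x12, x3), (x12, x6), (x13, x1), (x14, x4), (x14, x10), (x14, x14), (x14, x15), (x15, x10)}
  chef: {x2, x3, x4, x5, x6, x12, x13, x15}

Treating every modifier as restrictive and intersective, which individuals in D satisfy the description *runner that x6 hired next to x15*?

⟦that x6 hired⟧ = {x : ⟨x6, x⟩ ∈ ⟦hired⟧} = {x4, x5, x6, x7, x8, x9, x10, x12, x14, x15}
⟦next to x15⟧ = {x : ⟨x, x15⟩ ∈ ⟦next to⟧} = {x3, x5, x7, x8, x9, x10, x12, x13, x14, x15}
⟦runner⟧ = {x1, x2, x3, x4, x5, x7, x10, x12, x14, x15}
… ∩ ⟦that x6 hired⟧ = {x1, x2, x3, x4, x5, x7, x10, x12, x14, x15} ∩ {x4, x5, x6, x7, x8, x9, x10, x12, x14, x15} = {x4, x5, x7, x10, x12, x14, x15}
… ∩ ⟦next to x15⟧ = {x4, x5, x7, x10, x12, x14, x15} ∩ {x3, x5, x7, x8, x9, x10, x12, x13, x14, x15} = {x5, x7, x10, x12, x14, x15}
So ⟦runner that x6 hired next to x15⟧ = {x5, x7, x10, x12, x14, x15}.

{x5, x7, x10, x12, x14, x15}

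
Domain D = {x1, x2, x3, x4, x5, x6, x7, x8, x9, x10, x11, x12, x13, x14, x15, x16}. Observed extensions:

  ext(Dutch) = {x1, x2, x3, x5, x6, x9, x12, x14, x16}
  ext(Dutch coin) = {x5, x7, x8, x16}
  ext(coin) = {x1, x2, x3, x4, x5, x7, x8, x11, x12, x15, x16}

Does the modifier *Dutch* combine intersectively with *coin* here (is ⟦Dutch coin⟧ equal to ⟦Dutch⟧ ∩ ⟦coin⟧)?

⟦Dutch⟧ ∩ ⟦coin⟧ = {x1, x2, x3, x5, x6, x9, x12, x14, x16} ∩ {x1, x2, x3, x4, x5, x7, x8, x11, x12, x15, x16} = {x1, x2, x3, x5, x12, x16}
Observed ⟦Dutch coin⟧ = {x5, x7, x8, x16}.
These differ, so the modifier is not intersective in this model.

no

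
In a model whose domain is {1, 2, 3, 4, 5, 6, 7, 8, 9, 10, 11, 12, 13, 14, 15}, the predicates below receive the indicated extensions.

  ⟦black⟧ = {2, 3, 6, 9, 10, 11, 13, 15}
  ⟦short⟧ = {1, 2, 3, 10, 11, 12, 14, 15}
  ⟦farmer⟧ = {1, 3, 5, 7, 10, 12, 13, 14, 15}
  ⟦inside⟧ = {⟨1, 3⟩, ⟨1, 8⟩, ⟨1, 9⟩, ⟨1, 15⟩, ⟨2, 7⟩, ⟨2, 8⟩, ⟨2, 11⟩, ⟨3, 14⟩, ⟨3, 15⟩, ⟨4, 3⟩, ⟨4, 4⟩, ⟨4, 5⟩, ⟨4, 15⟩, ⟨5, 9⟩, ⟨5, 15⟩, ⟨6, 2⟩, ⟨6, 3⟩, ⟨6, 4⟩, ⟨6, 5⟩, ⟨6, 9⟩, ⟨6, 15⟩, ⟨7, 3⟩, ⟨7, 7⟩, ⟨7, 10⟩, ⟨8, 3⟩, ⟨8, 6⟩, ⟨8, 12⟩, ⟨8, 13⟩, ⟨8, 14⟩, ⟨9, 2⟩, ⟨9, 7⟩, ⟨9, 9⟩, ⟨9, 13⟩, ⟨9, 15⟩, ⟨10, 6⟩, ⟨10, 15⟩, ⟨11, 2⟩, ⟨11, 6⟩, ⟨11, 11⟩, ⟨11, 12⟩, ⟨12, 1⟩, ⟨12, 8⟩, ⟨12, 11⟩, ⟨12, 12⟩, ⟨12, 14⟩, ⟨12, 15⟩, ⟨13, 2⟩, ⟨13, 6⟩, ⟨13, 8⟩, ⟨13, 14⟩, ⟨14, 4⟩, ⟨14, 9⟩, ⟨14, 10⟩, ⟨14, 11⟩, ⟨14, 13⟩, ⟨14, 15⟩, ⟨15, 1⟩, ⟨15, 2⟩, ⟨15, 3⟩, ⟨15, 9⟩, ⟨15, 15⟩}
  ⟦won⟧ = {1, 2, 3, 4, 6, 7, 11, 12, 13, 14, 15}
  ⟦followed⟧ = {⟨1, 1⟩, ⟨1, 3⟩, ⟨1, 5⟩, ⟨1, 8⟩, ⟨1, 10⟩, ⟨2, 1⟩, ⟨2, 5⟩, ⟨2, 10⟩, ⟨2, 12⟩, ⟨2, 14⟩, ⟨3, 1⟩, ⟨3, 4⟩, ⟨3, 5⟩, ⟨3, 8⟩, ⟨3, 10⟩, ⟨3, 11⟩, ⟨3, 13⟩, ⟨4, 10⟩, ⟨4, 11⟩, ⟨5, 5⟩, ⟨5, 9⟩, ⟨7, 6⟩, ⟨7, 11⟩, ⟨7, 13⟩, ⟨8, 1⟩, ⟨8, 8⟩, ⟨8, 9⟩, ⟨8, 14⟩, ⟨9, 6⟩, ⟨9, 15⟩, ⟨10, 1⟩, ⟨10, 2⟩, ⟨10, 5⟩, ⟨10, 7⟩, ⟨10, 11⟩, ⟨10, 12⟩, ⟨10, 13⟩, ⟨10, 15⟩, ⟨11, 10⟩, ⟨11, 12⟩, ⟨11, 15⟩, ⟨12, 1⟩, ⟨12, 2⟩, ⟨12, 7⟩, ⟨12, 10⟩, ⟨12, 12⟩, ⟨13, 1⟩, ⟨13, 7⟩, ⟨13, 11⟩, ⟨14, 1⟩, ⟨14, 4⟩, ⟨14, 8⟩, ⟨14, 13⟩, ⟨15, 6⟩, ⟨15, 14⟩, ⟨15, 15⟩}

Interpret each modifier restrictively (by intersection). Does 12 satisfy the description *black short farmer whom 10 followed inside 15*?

⟦whom 10 followed⟧ = {x : ⟨10, x⟩ ∈ ⟦followed⟧} = {1, 2, 5, 7, 11, 12, 13, 15}
⟦inside 15⟧ = {x : ⟨x, 15⟩ ∈ ⟦inside⟧} = {1, 3, 4, 5, 6, 9, 10, 12, 14, 15}
⟦farmer⟧ = {1, 3, 5, 7, 10, 12, 13, 14, 15}
… ∩ ⟦whom 10 followed⟧ = {1, 3, 5, 7, 10, 12, 13, 14, 15} ∩ {1, 2, 5, 7, 11, 12, 13, 15} = {1, 5, 7, 12, 13, 15}
… ∩ ⟦inside 15⟧ = {1, 5, 7, 12, 13, 15} ∩ {1, 3, 4, 5, 6, 9, 10, 12, 14, 15} = {1, 5, 12, 15}
… ∩ ⟦black⟧ = {1, 5, 12, 15} ∩ {2, 3, 6, 9, 10, 11, 13, 15} = {15}
… ∩ ⟦short⟧ = {15} ∩ {1, 2, 3, 10, 11, 12, 14, 15} = {15}
⟦black short farmer whom 10 followed inside 15⟧ = {15}; 12 ∉ this set.

no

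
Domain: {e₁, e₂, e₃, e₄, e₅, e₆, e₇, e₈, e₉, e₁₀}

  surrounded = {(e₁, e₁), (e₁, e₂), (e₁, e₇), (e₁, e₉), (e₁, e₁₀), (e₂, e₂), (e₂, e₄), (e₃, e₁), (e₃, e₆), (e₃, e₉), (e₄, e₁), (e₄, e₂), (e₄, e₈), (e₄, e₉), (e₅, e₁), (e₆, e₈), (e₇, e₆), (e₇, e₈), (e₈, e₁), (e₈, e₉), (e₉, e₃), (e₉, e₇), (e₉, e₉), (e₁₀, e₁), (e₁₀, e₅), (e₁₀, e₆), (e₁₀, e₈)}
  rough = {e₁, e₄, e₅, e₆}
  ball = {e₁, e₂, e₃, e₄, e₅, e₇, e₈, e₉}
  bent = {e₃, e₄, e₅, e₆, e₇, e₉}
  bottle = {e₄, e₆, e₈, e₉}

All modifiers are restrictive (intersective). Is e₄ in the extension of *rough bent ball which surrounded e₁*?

⟦which surrounded e₁⟧ = {x : ⟨x, e₁⟩ ∈ ⟦surrounded⟧} = {e₁, e₃, e₄, e₅, e₈, e₁₀}
⟦ball⟧ = {e₁, e₂, e₃, e₄, e₅, e₇, e₈, e₉}
… ∩ ⟦which surrounded e₁⟧ = {e₁, e₂, e₃, e₄, e₅, e₇, e₈, e₉} ∩ {e₁, e₃, e₄, e₅, e₈, e₁₀} = {e₁, e₃, e₄, e₅, e₈}
… ∩ ⟦rough⟧ = {e₁, e₃, e₄, e₅, e₈} ∩ {e₁, e₄, e₅, e₆} = {e₁, e₄, e₅}
… ∩ ⟦bent⟧ = {e₁, e₄, e₅} ∩ {e₃, e₄, e₅, e₆, e₇, e₉} = {e₄, e₅}
⟦rough bent ball which surrounded e₁⟧ = {e₄, e₅}; e₄ ∈ this set.

yes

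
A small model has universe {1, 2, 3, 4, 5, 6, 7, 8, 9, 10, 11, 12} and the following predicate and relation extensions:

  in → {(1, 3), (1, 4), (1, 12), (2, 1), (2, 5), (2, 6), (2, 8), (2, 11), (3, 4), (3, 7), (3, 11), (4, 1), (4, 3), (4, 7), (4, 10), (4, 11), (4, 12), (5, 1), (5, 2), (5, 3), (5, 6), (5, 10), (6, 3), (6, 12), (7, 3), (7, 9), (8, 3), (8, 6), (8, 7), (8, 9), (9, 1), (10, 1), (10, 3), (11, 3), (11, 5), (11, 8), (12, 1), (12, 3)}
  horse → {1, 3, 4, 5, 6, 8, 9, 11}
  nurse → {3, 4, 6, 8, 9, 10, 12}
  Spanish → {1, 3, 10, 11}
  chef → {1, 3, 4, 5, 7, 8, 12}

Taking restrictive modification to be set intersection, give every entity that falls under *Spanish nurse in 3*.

⟦in 3⟧ = {x : ⟨x, 3⟩ ∈ ⟦in⟧} = {1, 4, 5, 6, 7, 8, 10, 11, 12}
⟦nurse⟧ = {3, 4, 6, 8, 9, 10, 12}
… ∩ ⟦in 3⟧ = {3, 4, 6, 8, 9, 10, 12} ∩ {1, 4, 5, 6, 7, 8, 10, 11, 12} = {4, 6, 8, 10, 12}
… ∩ ⟦Spanish⟧ = {4, 6, 8, 10, 12} ∩ {1, 3, 10, 11} = {10}
So ⟦Spanish nurse in 3⟧ = {10}.

{10}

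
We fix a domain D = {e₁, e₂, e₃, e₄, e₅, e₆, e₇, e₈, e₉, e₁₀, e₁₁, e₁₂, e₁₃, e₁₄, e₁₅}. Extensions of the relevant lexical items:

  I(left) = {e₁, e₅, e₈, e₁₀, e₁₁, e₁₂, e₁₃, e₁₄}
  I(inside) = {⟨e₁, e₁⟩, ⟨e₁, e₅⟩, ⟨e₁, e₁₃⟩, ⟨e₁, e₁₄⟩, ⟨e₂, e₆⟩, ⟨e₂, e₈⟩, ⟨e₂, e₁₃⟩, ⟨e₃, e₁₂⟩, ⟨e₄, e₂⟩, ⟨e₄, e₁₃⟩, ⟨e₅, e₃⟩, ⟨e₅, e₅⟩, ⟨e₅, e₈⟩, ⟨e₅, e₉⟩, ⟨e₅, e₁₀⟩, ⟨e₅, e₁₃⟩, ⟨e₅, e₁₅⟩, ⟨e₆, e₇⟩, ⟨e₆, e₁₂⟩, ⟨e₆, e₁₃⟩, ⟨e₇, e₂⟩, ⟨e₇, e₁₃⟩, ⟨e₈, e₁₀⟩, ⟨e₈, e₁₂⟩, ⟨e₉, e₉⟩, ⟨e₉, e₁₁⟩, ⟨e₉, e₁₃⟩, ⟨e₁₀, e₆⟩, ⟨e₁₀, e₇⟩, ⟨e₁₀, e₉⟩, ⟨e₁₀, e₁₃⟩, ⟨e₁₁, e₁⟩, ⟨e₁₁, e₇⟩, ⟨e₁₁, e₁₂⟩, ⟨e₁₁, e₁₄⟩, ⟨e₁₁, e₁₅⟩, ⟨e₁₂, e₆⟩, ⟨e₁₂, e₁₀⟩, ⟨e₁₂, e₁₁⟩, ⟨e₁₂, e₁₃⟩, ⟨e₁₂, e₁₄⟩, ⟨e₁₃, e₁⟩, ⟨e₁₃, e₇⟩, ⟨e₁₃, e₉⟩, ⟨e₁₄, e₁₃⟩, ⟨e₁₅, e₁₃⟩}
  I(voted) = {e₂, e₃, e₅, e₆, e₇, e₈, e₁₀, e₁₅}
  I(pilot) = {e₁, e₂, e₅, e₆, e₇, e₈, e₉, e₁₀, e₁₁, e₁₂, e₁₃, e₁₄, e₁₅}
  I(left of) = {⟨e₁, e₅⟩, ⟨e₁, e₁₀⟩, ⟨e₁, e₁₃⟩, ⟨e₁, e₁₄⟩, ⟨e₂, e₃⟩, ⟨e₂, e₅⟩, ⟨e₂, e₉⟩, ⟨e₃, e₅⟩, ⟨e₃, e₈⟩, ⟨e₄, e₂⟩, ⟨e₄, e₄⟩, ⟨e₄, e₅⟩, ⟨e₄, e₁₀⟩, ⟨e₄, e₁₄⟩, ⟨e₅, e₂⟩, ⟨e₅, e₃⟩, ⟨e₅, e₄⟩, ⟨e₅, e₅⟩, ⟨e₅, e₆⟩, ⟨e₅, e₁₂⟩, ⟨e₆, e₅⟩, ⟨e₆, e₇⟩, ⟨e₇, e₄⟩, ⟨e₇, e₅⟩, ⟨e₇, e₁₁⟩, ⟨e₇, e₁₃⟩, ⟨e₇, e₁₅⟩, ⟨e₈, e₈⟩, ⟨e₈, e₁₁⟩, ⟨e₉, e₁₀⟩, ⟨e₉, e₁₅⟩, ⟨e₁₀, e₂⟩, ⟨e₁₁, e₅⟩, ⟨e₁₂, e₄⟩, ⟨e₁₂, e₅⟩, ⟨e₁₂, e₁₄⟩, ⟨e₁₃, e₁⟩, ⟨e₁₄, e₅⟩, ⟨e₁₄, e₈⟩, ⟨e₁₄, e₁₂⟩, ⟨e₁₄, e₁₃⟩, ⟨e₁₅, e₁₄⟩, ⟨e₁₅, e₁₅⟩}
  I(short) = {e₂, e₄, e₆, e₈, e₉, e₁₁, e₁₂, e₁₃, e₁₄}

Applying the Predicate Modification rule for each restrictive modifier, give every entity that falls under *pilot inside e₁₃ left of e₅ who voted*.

{e₂, e₅, e₆, e₇}

⟦inside e₁₃⟧ = {x : ⟨x, e₁₃⟩ ∈ ⟦inside⟧} = {e₁, e₂, e₄, e₅, e₆, e₇, e₉, e₁₀, e₁₂, e₁₄, e₁₅}
⟦left of e₅⟧ = {x : ⟨x, e₅⟩ ∈ ⟦left of⟧} = {e₁, e₂, e₃, e₄, e₅, e₆, e₇, e₁₁, e₁₂, e₁₄}
⟦who voted⟧ = ⟦voted⟧ = {e₂, e₃, e₅, e₆, e₇, e₈, e₁₀, e₁₅}
⟦pilot⟧ = {e₁, e₂, e₅, e₆, e₇, e₈, e₉, e₁₀, e₁₁, e₁₂, e₁₃, e₁₄, e₁₅}
… ∩ ⟦inside e₁₃⟧ = {e₁, e₂, e₅, e₆, e₇, e₈, e₉, e₁₀, e₁₁, e₁₂, e₁₃, e₁₄, e₁₅} ∩ {e₁, e₂, e₄, e₅, e₆, e₇, e₉, e₁₀, e₁₂, e₁₄, e₁₅} = {e₁, e₂, e₅, e₆, e₇, e₉, e₁₀, e₁₂, e₁₄, e₁₅}
… ∩ ⟦left of e₅⟧ = {e₁, e₂, e₅, e₆, e₇, e₉, e₁₀, e₁₂, e₁₄, e₁₅} ∩ {e₁, e₂, e₃, e₄, e₅, e₆, e₇, e₁₁, e₁₂, e₁₄} = {e₁, e₂, e₅, e₆, e₇, e₁₂, e₁₄}
… ∩ ⟦who voted⟧ = {e₁, e₂, e₅, e₆, e₇, e₁₂, e₁₄} ∩ {e₂, e₃, e₅, e₆, e₇, e₈, e₁₀, e₁₅} = {e₂, e₅, e₆, e₇}
So ⟦pilot inside e₁₃ left of e₅ who voted⟧ = {e₂, e₅, e₆, e₇}.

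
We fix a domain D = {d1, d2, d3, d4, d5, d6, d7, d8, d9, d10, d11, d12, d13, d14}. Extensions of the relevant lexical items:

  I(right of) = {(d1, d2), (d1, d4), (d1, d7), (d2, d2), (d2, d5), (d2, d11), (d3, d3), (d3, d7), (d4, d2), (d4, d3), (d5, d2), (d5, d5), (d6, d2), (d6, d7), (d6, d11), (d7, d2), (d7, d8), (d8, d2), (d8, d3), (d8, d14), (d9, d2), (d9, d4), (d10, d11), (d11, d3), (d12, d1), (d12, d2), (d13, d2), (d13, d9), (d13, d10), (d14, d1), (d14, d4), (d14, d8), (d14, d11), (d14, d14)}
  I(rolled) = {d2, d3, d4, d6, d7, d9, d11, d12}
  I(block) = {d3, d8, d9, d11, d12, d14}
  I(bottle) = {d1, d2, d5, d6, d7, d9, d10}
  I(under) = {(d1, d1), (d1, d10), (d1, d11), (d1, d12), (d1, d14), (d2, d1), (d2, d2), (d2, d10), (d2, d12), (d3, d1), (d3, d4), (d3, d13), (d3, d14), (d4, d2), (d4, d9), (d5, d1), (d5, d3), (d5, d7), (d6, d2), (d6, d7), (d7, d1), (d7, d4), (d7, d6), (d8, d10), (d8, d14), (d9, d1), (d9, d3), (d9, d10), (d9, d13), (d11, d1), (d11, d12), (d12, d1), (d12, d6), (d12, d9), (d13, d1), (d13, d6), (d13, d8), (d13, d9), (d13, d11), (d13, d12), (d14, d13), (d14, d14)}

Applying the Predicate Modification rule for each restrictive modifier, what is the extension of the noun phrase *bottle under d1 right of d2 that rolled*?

⟦under d1⟧ = {x : ⟨x, d1⟩ ∈ ⟦under⟧} = {d1, d2, d3, d5, d7, d9, d11, d12, d13}
⟦right of d2⟧ = {x : ⟨x, d2⟩ ∈ ⟦right of⟧} = {d1, d2, d4, d5, d6, d7, d8, d9, d12, d13}
⟦that rolled⟧ = ⟦rolled⟧ = {d2, d3, d4, d6, d7, d9, d11, d12}
⟦bottle⟧ = {d1, d2, d5, d6, d7, d9, d10}
… ∩ ⟦under d1⟧ = {d1, d2, d5, d6, d7, d9, d10} ∩ {d1, d2, d3, d5, d7, d9, d11, d12, d13} = {d1, d2, d5, d7, d9}
… ∩ ⟦right of d2⟧ = {d1, d2, d5, d7, d9} ∩ {d1, d2, d4, d5, d6, d7, d8, d9, d12, d13} = {d1, d2, d5, d7, d9}
… ∩ ⟦that rolled⟧ = {d1, d2, d5, d7, d9} ∩ {d2, d3, d4, d6, d7, d9, d11, d12} = {d2, d7, d9}
So ⟦bottle under d1 right of d2 that rolled⟧ = {d2, d7, d9}.

{d2, d7, d9}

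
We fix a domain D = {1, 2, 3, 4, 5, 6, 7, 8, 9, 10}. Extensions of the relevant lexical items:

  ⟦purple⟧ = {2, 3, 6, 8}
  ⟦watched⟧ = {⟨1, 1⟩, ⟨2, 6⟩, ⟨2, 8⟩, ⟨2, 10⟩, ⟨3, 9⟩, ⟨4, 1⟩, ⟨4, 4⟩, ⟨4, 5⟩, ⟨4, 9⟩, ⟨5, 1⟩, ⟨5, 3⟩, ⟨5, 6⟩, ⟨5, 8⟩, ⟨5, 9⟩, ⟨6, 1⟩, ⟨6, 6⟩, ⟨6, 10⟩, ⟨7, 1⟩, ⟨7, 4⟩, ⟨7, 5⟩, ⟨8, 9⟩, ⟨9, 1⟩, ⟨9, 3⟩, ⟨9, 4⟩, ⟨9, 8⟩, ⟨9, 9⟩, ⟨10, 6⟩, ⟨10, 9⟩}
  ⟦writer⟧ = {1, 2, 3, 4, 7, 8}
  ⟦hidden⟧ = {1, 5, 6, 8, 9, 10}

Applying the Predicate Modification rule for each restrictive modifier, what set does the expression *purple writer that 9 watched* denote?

⟦that 9 watched⟧ = {x : ⟨9, x⟩ ∈ ⟦watched⟧} = {1, 3, 4, 8, 9}
⟦writer⟧ = {1, 2, 3, 4, 7, 8}
… ∩ ⟦that 9 watched⟧ = {1, 2, 3, 4, 7, 8} ∩ {1, 3, 4, 8, 9} = {1, 3, 4, 8}
… ∩ ⟦purple⟧ = {1, 3, 4, 8} ∩ {2, 3, 6, 8} = {3, 8}
So ⟦purple writer that 9 watched⟧ = {3, 8}.

{3, 8}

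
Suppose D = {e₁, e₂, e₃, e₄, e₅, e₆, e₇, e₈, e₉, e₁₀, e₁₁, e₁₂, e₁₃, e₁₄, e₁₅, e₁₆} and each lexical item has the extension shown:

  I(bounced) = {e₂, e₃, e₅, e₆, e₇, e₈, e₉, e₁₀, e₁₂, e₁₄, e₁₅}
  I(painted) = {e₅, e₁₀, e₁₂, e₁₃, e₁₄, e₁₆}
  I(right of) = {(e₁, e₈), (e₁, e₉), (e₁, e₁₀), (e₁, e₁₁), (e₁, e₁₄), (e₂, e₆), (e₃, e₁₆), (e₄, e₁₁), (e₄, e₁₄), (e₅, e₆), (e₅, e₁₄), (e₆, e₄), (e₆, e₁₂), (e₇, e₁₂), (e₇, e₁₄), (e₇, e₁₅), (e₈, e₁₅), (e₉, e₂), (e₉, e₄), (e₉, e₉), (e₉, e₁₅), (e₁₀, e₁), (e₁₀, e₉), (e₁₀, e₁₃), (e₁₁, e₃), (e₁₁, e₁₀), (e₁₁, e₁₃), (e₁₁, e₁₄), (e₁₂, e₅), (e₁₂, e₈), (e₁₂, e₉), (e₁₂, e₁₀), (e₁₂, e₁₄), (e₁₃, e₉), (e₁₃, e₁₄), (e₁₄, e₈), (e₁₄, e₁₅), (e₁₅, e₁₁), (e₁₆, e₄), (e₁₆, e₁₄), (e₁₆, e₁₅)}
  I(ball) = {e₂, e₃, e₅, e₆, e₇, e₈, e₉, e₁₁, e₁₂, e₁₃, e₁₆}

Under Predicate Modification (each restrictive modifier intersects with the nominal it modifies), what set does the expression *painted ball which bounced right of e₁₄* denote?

⟦which bounced⟧ = ⟦bounced⟧ = {e₂, e₃, e₅, e₆, e₇, e₈, e₉, e₁₀, e₁₂, e₁₄, e₁₅}
⟦right of e₁₄⟧ = {x : ⟨x, e₁₄⟩ ∈ ⟦right of⟧} = {e₁, e₄, e₅, e₇, e₁₁, e₁₂, e₁₃, e₁₆}
⟦ball⟧ = {e₂, e₃, e₅, e₆, e₇, e₈, e₉, e₁₁, e₁₂, e₁₃, e₁₆}
… ∩ ⟦which bounced⟧ = {e₂, e₃, e₅, e₆, e₇, e₈, e₉, e₁₁, e₁₂, e₁₃, e₁₆} ∩ {e₂, e₃, e₅, e₆, e₇, e₈, e₉, e₁₀, e₁₂, e₁₄, e₁₅} = {e₂, e₃, e₅, e₆, e₇, e₈, e₉, e₁₂}
… ∩ ⟦right of e₁₄⟧ = {e₂, e₃, e₅, e₆, e₇, e₈, e₉, e₁₂} ∩ {e₁, e₄, e₅, e₇, e₁₁, e₁₂, e₁₃, e₁₆} = {e₅, e₇, e₁₂}
… ∩ ⟦painted⟧ = {e₅, e₇, e₁₂} ∩ {e₅, e₁₀, e₁₂, e₁₃, e₁₄, e₁₆} = {e₅, e₁₂}
So ⟦painted ball which bounced right of e₁₄⟧ = {e₅, e₁₂}.

{e₅, e₁₂}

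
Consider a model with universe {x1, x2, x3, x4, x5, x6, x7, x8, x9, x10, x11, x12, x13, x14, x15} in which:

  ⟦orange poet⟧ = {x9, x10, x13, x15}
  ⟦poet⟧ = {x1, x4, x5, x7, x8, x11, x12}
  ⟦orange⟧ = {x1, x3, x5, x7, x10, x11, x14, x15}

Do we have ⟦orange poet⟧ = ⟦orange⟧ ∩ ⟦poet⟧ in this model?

no

⟦orange⟧ ∩ ⟦poet⟧ = {x1, x3, x5, x7, x10, x11, x14, x15} ∩ {x1, x4, x5, x7, x8, x11, x12} = {x1, x5, x7, x11}
Observed ⟦orange poet⟧ = {x9, x10, x13, x15}.
These differ, so the modifier is not intersective in this model.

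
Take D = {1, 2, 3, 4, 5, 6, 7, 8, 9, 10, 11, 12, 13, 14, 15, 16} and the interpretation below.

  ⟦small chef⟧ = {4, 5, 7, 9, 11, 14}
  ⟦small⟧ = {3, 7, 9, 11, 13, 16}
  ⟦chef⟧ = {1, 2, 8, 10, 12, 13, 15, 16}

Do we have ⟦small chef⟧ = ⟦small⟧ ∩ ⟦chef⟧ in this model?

no

⟦small⟧ ∩ ⟦chef⟧ = {3, 7, 9, 11, 13, 16} ∩ {1, 2, 8, 10, 12, 13, 15, 16} = {13, 16}
Observed ⟦small chef⟧ = {4, 5, 7, 9, 11, 14}.
These differ, so the modifier is not intersective in this model.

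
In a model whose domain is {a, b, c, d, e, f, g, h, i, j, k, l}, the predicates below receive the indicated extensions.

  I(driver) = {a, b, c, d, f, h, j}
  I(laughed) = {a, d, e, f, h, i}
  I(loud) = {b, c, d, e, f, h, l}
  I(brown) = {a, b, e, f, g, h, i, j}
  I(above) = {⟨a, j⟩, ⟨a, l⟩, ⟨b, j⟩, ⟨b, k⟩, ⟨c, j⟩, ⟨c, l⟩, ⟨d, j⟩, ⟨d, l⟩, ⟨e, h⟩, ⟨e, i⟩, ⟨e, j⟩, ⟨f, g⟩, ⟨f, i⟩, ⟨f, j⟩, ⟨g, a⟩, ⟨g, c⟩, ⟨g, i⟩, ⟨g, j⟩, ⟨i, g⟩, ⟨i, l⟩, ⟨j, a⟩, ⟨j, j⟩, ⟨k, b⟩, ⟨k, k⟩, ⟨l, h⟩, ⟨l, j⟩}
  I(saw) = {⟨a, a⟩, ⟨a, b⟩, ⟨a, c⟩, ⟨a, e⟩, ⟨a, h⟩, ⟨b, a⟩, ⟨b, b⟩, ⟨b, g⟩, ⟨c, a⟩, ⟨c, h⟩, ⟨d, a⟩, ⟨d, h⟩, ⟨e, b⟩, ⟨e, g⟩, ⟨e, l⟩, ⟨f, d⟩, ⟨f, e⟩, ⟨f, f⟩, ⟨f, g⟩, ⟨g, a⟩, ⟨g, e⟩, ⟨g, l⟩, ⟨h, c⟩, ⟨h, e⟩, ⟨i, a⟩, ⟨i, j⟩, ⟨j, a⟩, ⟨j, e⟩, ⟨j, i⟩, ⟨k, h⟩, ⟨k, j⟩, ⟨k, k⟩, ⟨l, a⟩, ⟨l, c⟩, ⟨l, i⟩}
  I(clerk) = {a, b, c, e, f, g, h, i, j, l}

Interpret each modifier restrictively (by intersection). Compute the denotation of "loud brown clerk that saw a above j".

⟦that saw a⟧ = {x : ⟨x, a⟩ ∈ ⟦saw⟧} = {a, b, c, d, g, i, j, l}
⟦above j⟧ = {x : ⟨x, j⟩ ∈ ⟦above⟧} = {a, b, c, d, e, f, g, j, l}
⟦clerk⟧ = {a, b, c, e, f, g, h, i, j, l}
… ∩ ⟦that saw a⟧ = {a, b, c, e, f, g, h, i, j, l} ∩ {a, b, c, d, g, i, j, l} = {a, b, c, g, i, j, l}
… ∩ ⟦above j⟧ = {a, b, c, g, i, j, l} ∩ {a, b, c, d, e, f, g, j, l} = {a, b, c, g, j, l}
… ∩ ⟦loud⟧ = {a, b, c, g, j, l} ∩ {b, c, d, e, f, h, l} = {b, c, l}
… ∩ ⟦brown⟧ = {b, c, l} ∩ {a, b, e, f, g, h, i, j} = {b}
So ⟦loud brown clerk that saw a above j⟧ = {b}.

{b}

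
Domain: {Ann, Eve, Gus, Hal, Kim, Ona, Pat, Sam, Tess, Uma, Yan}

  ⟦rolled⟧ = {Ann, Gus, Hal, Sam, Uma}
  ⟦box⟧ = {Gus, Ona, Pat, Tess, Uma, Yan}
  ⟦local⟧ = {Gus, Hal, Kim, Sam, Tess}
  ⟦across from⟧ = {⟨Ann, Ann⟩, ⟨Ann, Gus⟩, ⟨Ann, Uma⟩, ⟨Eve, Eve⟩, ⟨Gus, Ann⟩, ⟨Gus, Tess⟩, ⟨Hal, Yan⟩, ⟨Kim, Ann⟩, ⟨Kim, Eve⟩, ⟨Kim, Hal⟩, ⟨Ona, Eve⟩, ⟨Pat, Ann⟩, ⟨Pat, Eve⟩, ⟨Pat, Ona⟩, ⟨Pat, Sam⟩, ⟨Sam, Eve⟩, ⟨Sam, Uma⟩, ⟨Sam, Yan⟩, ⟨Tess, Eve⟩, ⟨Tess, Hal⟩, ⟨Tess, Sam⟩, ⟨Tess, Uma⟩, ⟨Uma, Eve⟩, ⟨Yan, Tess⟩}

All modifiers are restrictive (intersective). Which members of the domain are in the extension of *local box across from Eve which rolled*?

⟦across from Eve⟧ = {x : ⟨x, Eve⟩ ∈ ⟦across from⟧} = {Eve, Kim, Ona, Pat, Sam, Tess, Uma}
⟦which rolled⟧ = ⟦rolled⟧ = {Ann, Gus, Hal, Sam, Uma}
⟦box⟧ = {Gus, Ona, Pat, Tess, Uma, Yan}
… ∩ ⟦across from Eve⟧ = {Gus, Ona, Pat, Tess, Uma, Yan} ∩ {Eve, Kim, Ona, Pat, Sam, Tess, Uma} = {Ona, Pat, Tess, Uma}
… ∩ ⟦which rolled⟧ = {Ona, Pat, Tess, Uma} ∩ {Ann, Gus, Hal, Sam, Uma} = {Uma}
… ∩ ⟦local⟧ = {Uma} ∩ {Gus, Hal, Kim, Sam, Tess} = ∅
So ⟦local box across from Eve which rolled⟧ = ∅.

∅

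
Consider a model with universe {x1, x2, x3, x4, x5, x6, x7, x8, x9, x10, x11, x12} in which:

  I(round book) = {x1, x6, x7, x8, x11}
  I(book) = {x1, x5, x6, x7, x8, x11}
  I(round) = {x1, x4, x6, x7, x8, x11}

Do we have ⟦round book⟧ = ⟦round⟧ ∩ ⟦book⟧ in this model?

yes

⟦round⟧ ∩ ⟦book⟧ = {x1, x4, x6, x7, x8, x11} ∩ {x1, x5, x6, x7, x8, x11} = {x1, x6, x7, x8, x11}
Observed ⟦round book⟧ = {x1, x6, x7, x8, x11}.
These coincide, so the modifier is intersective here.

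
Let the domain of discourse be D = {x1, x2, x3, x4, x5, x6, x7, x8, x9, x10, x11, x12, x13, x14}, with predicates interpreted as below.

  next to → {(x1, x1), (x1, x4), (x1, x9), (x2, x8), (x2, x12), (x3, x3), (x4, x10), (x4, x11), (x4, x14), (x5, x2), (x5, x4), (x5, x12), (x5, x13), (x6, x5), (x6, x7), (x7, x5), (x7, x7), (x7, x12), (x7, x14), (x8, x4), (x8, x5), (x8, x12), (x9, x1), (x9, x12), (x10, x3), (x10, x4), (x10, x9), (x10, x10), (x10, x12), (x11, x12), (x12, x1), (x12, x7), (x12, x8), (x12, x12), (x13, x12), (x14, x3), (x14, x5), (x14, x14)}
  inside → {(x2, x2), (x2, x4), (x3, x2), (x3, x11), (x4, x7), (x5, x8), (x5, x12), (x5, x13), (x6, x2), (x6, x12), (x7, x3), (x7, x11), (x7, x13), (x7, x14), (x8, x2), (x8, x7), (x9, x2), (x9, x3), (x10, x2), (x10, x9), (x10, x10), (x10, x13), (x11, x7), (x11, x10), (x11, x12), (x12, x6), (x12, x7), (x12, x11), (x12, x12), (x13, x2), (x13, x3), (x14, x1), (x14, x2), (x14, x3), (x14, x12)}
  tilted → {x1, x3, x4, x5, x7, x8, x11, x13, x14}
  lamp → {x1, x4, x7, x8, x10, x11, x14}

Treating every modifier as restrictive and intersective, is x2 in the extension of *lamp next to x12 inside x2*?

⟦next to x12⟧ = {x : ⟨x, x12⟩ ∈ ⟦next to⟧} = {x2, x5, x7, x8, x9, x10, x11, x12, x13}
⟦inside x2⟧ = {x : ⟨x, x2⟩ ∈ ⟦inside⟧} = {x2, x3, x6, x8, x9, x10, x13, x14}
⟦lamp⟧ = {x1, x4, x7, x8, x10, x11, x14}
… ∩ ⟦next to x12⟧ = {x1, x4, x7, x8, x10, x11, x14} ∩ {x2, x5, x7, x8, x9, x10, x11, x12, x13} = {x7, x8, x10, x11}
… ∩ ⟦inside x2⟧ = {x7, x8, x10, x11} ∩ {x2, x3, x6, x8, x9, x10, x13, x14} = {x8, x10}
⟦lamp next to x12 inside x2⟧ = {x8, x10}; x2 ∉ this set.

no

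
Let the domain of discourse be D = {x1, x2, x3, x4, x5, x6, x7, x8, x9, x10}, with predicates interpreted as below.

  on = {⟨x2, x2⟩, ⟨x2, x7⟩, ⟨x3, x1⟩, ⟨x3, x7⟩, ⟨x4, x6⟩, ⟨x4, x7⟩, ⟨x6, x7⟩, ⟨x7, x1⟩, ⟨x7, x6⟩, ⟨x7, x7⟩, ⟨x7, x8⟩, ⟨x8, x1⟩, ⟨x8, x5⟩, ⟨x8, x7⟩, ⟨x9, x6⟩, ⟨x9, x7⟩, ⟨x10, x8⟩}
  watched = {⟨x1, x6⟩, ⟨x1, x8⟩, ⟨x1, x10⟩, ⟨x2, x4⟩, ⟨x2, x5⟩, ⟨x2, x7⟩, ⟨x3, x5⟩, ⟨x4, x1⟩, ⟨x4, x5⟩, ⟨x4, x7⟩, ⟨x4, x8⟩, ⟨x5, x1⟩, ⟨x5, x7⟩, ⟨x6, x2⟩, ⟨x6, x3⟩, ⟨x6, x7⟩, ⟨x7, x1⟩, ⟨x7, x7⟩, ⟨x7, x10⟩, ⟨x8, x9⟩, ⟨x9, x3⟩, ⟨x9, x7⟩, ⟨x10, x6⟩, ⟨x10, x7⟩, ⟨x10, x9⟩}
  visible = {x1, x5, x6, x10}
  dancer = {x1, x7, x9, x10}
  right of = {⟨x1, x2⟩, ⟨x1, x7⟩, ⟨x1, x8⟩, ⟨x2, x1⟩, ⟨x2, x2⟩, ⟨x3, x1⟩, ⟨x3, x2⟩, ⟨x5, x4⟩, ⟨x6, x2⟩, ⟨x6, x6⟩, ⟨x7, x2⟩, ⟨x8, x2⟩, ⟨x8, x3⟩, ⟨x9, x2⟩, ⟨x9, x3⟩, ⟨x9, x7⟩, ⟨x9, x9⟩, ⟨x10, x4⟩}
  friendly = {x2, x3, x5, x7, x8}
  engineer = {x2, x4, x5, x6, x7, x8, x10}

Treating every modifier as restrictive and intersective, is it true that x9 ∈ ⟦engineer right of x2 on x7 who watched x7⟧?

no

⟦right of x2⟧ = {x : ⟨x, x2⟩ ∈ ⟦right of⟧} = {x1, x2, x3, x6, x7, x8, x9}
⟦on x7⟧ = {x : ⟨x, x7⟩ ∈ ⟦on⟧} = {x2, x3, x4, x6, x7, x8, x9}
⟦who watched x7⟧ = {x : ⟨x, x7⟩ ∈ ⟦watched⟧} = {x2, x4, x5, x6, x7, x9, x10}
⟦engineer⟧ = {x2, x4, x5, x6, x7, x8, x10}
… ∩ ⟦right of x2⟧ = {x2, x4, x5, x6, x7, x8, x10} ∩ {x1, x2, x3, x6, x7, x8, x9} = {x2, x6, x7, x8}
… ∩ ⟦on x7⟧ = {x2, x6, x7, x8} ∩ {x2, x3, x4, x6, x7, x8, x9} = {x2, x6, x7, x8}
… ∩ ⟦who watched x7⟧ = {x2, x6, x7, x8} ∩ {x2, x4, x5, x6, x7, x9, x10} = {x2, x6, x7}
⟦engineer right of x2 on x7 who watched x7⟧ = {x2, x6, x7}; x9 ∉ this set.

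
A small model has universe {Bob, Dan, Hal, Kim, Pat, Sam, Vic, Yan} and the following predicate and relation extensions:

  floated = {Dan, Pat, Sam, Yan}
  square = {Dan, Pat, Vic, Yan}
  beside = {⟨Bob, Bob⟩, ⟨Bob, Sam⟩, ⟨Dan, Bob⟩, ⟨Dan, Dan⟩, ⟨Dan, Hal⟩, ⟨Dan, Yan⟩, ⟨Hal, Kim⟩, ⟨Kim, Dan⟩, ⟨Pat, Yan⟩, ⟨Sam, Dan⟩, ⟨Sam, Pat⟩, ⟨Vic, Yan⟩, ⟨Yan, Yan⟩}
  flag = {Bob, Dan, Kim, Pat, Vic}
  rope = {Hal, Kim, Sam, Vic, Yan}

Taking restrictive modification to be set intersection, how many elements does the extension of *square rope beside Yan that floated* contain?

1

⟦beside Yan⟧ = {x : ⟨x, Yan⟩ ∈ ⟦beside⟧} = {Dan, Pat, Vic, Yan}
⟦that floated⟧ = ⟦floated⟧ = {Dan, Pat, Sam, Yan}
⟦rope⟧ = {Hal, Kim, Sam, Vic, Yan}
… ∩ ⟦beside Yan⟧ = {Hal, Kim, Sam, Vic, Yan} ∩ {Dan, Pat, Vic, Yan} = {Vic, Yan}
… ∩ ⟦that floated⟧ = {Vic, Yan} ∩ {Dan, Pat, Sam, Yan} = {Yan}
… ∩ ⟦square⟧ = {Yan} ∩ {Dan, Pat, Vic, Yan} = {Yan}
⟦square rope beside Yan that floated⟧ = {Yan}, so the cardinality is 1.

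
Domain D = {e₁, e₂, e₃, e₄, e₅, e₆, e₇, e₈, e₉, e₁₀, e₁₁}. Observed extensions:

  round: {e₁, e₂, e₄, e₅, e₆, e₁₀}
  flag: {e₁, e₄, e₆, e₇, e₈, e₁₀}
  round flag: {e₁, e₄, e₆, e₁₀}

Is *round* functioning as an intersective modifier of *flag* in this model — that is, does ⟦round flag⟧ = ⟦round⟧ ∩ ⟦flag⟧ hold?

yes

⟦round⟧ ∩ ⟦flag⟧ = {e₁, e₂, e₄, e₅, e₆, e₁₀} ∩ {e₁, e₄, e₆, e₇, e₈, e₁₀} = {e₁, e₄, e₆, e₁₀}
Observed ⟦round flag⟧ = {e₁, e₄, e₆, e₁₀}.
These coincide, so the modifier is intersective here.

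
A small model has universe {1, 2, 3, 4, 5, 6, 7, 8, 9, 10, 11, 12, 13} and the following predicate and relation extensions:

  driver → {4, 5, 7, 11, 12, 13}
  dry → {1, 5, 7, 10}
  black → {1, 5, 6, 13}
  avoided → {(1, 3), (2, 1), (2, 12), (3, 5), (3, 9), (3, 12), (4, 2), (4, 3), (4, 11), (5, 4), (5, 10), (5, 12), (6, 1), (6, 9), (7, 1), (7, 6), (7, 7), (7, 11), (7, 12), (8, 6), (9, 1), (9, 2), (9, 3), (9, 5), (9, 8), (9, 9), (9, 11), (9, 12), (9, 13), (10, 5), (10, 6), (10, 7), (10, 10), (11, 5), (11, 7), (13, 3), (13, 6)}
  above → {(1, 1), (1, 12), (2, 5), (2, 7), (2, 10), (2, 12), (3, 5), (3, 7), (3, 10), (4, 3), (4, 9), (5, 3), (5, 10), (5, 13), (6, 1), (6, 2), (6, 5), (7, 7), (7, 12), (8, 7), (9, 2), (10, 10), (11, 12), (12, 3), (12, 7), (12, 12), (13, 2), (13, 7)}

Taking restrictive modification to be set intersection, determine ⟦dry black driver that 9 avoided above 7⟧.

{ }

⟦that 9 avoided⟧ = {x : ⟨9, x⟩ ∈ ⟦avoided⟧} = {1, 2, 3, 5, 8, 9, 11, 12, 13}
⟦above 7⟧ = {x : ⟨x, 7⟩ ∈ ⟦above⟧} = {2, 3, 7, 8, 12, 13}
⟦driver⟧ = {4, 5, 7, 11, 12, 13}
… ∩ ⟦that 9 avoided⟧ = {4, 5, 7, 11, 12, 13} ∩ {1, 2, 3, 5, 8, 9, 11, 12, 13} = {5, 11, 12, 13}
… ∩ ⟦above 7⟧ = {5, 11, 12, 13} ∩ {2, 3, 7, 8, 12, 13} = {12, 13}
… ∩ ⟦dry⟧ = {12, 13} ∩ {1, 5, 7, 10} = ∅
… ∩ ⟦black⟧ = ∅ ∩ {1, 5, 6, 13} = ∅
So ⟦dry black driver that 9 avoided above 7⟧ = { }.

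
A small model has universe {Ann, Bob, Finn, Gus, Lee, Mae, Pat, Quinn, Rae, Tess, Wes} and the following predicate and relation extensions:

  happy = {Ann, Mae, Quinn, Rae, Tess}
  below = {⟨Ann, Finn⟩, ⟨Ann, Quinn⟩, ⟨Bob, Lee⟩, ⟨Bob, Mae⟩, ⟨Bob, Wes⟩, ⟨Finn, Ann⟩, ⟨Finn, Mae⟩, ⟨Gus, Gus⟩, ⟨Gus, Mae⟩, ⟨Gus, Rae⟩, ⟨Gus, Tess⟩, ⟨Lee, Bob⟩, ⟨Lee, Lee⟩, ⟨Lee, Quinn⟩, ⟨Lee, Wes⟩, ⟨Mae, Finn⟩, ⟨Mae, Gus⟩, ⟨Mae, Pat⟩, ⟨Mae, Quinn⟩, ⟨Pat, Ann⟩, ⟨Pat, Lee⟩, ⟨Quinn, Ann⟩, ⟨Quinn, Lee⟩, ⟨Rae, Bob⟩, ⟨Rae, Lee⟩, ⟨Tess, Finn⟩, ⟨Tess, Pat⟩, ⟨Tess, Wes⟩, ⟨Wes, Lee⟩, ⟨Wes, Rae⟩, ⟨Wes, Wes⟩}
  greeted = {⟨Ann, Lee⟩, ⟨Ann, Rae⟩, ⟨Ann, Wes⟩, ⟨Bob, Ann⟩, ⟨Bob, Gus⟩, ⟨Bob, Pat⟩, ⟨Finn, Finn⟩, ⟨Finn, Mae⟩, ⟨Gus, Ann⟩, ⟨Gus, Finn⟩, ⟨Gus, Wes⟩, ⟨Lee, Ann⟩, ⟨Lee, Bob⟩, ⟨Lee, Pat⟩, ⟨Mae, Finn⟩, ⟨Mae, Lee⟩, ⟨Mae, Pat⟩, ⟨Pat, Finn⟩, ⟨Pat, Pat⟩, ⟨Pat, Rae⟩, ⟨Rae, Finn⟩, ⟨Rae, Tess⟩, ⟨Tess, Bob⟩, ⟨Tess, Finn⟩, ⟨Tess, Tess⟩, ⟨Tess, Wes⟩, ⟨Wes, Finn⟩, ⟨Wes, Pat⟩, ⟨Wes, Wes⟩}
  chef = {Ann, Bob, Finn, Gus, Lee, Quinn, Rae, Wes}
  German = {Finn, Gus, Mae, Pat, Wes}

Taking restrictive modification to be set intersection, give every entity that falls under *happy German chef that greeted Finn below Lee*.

⟦that greeted Finn⟧ = {x : ⟨x, Finn⟩ ∈ ⟦greeted⟧} = {Finn, Gus, Mae, Pat, Rae, Tess, Wes}
⟦below Lee⟧ = {x : ⟨x, Lee⟩ ∈ ⟦below⟧} = {Bob, Lee, Pat, Quinn, Rae, Wes}
⟦chef⟧ = {Ann, Bob, Finn, Gus, Lee, Quinn, Rae, Wes}
… ∩ ⟦that greeted Finn⟧ = {Ann, Bob, Finn, Gus, Lee, Quinn, Rae, Wes} ∩ {Finn, Gus, Mae, Pat, Rae, Tess, Wes} = {Finn, Gus, Rae, Wes}
… ∩ ⟦below Lee⟧ = {Finn, Gus, Rae, Wes} ∩ {Bob, Lee, Pat, Quinn, Rae, Wes} = {Rae, Wes}
… ∩ ⟦happy⟧ = {Rae, Wes} ∩ {Ann, Mae, Quinn, Rae, Tess} = {Rae}
… ∩ ⟦German⟧ = {Rae} ∩ {Finn, Gus, Mae, Pat, Wes} = ∅
So ⟦happy German chef that greeted Finn below Lee⟧ = {}.

{}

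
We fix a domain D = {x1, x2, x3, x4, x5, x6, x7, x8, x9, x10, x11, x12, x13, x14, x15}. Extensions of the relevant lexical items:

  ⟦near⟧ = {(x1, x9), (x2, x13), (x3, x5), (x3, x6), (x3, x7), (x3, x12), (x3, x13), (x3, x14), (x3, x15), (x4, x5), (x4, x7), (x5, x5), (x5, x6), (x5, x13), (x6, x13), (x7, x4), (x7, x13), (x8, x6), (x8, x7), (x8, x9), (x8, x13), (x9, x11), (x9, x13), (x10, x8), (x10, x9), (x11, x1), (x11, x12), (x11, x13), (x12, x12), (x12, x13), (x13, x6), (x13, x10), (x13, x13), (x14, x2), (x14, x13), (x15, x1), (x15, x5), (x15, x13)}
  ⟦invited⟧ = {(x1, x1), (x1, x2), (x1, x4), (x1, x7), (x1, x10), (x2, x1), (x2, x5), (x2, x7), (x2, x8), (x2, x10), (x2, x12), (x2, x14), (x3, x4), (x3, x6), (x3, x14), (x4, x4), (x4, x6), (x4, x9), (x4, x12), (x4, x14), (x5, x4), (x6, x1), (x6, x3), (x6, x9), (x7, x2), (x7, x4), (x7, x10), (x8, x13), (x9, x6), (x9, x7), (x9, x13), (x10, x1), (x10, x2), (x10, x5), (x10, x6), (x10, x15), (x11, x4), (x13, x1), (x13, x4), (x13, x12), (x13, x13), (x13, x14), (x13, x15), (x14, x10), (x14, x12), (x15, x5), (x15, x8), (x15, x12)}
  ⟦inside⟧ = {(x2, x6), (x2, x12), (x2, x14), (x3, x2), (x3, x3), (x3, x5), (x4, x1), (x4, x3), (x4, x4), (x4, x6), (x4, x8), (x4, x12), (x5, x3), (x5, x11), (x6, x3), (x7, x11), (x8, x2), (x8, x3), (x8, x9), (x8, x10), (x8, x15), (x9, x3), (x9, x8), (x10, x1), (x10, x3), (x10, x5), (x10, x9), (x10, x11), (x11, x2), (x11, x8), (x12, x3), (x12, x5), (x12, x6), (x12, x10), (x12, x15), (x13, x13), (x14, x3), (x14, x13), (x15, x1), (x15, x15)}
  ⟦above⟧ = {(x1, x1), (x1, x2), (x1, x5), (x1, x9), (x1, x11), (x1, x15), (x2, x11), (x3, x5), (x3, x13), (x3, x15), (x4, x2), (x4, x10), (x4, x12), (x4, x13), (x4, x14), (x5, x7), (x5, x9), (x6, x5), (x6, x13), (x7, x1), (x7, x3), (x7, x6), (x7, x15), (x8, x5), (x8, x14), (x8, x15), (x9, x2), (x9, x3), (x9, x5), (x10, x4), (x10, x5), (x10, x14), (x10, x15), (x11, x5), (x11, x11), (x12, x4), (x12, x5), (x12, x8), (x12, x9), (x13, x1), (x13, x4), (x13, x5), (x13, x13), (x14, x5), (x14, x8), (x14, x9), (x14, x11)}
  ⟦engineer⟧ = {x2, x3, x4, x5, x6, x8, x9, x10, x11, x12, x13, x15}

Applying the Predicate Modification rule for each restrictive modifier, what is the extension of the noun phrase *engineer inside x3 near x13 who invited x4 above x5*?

⟦inside x3⟧ = {x : ⟨x, x3⟩ ∈ ⟦inside⟧} = {x3, x4, x5, x6, x8, x9, x10, x12, x14}
⟦near x13⟧ = {x : ⟨x, x13⟩ ∈ ⟦near⟧} = {x2, x3, x5, x6, x7, x8, x9, x11, x12, x13, x14, x15}
⟦who invited x4⟧ = {x : ⟨x, x4⟩ ∈ ⟦invited⟧} = {x1, x3, x4, x5, x7, x11, x13}
⟦above x5⟧ = {x : ⟨x, x5⟩ ∈ ⟦above⟧} = {x1, x3, x6, x8, x9, x10, x11, x12, x13, x14}
⟦engineer⟧ = {x2, x3, x4, x5, x6, x8, x9, x10, x11, x12, x13, x15}
… ∩ ⟦inside x3⟧ = {x2, x3, x4, x5, x6, x8, x9, x10, x11, x12, x13, x15} ∩ {x3, x4, x5, x6, x8, x9, x10, x12, x14} = {x3, x4, x5, x6, x8, x9, x10, x12}
… ∩ ⟦near x13⟧ = {x3, x4, x5, x6, x8, x9, x10, x12} ∩ {x2, x3, x5, x6, x7, x8, x9, x11, x12, x13, x14, x15} = {x3, x5, x6, x8, x9, x12}
… ∩ ⟦who invited x4⟧ = {x3, x5, x6, x8, x9, x12} ∩ {x1, x3, x4, x5, x7, x11, x13} = {x3, x5}
… ∩ ⟦above x5⟧ = {x3, x5} ∩ {x1, x3, x6, x8, x9, x10, x11, x12, x13, x14} = {x3}
So ⟦engineer inside x3 near x13 who invited x4 above x5⟧ = {x3}.

{x3}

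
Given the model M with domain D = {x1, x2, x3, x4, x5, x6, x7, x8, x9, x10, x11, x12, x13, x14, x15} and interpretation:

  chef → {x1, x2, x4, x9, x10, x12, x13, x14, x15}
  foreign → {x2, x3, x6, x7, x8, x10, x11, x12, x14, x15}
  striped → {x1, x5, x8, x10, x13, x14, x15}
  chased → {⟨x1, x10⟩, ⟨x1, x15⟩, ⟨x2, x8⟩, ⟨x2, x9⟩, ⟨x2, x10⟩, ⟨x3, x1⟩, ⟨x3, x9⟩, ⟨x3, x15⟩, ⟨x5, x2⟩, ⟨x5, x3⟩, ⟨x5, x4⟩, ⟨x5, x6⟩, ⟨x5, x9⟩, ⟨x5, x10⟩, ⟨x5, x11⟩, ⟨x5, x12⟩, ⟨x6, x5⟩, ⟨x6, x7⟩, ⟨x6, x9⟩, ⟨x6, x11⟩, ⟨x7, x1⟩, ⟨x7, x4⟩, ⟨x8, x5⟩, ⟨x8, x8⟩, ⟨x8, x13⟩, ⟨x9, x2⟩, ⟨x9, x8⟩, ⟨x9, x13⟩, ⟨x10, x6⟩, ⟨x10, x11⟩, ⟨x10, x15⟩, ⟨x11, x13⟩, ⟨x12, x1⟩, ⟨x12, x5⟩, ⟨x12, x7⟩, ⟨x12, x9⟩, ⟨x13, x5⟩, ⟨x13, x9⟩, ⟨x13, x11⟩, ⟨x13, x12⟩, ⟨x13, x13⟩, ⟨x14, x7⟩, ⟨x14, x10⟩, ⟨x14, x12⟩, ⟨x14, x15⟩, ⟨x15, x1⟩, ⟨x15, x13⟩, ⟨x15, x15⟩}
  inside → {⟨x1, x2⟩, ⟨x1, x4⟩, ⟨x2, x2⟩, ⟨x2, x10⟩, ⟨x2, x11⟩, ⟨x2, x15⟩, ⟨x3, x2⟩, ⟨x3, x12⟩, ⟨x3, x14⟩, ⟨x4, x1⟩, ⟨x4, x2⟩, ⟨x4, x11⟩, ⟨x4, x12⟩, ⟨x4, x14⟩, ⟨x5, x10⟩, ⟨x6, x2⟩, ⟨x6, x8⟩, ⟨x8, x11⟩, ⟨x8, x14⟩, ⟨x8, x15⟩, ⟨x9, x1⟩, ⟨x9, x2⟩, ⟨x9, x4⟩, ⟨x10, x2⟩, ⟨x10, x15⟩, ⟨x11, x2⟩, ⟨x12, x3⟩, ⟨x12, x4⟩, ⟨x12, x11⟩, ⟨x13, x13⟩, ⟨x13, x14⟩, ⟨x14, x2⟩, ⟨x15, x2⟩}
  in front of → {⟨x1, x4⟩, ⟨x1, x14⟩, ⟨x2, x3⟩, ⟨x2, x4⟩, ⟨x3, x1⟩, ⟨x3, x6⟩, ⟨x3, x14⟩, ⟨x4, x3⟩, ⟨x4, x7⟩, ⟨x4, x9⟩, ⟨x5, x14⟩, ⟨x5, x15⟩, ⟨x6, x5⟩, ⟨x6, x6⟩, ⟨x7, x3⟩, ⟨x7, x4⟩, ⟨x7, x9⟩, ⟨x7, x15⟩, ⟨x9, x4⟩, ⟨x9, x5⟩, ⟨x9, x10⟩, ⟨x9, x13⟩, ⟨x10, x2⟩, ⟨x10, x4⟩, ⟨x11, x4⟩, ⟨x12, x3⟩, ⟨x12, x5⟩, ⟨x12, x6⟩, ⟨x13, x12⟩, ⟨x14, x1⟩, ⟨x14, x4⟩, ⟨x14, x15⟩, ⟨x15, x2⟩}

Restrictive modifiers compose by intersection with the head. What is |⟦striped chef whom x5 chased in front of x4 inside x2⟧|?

1

⟦whom x5 chased⟧ = {x : ⟨x5, x⟩ ∈ ⟦chased⟧} = {x2, x3, x4, x6, x9, x10, x11, x12}
⟦in front of x4⟧ = {x : ⟨x, x4⟩ ∈ ⟦in front of⟧} = {x1, x2, x7, x9, x10, x11, x14}
⟦inside x2⟧ = {x : ⟨x, x2⟩ ∈ ⟦inside⟧} = {x1, x2, x3, x4, x6, x9, x10, x11, x14, x15}
⟦chef⟧ = {x1, x2, x4, x9, x10, x12, x13, x14, x15}
… ∩ ⟦whom x5 chased⟧ = {x1, x2, x4, x9, x10, x12, x13, x14, x15} ∩ {x2, x3, x4, x6, x9, x10, x11, x12} = {x2, x4, x9, x10, x12}
… ∩ ⟦in front of x4⟧ = {x2, x4, x9, x10, x12} ∩ {x1, x2, x7, x9, x10, x11, x14} = {x2, x9, x10}
… ∩ ⟦inside x2⟧ = {x2, x9, x10} ∩ {x1, x2, x3, x4, x6, x9, x10, x11, x14, x15} = {x2, x9, x10}
… ∩ ⟦striped⟧ = {x2, x9, x10} ∩ {x1, x5, x8, x10, x13, x14, x15} = {x10}
⟦striped chef whom x5 chased in front of x4 inside x2⟧ = {x10}, so the cardinality is 1.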